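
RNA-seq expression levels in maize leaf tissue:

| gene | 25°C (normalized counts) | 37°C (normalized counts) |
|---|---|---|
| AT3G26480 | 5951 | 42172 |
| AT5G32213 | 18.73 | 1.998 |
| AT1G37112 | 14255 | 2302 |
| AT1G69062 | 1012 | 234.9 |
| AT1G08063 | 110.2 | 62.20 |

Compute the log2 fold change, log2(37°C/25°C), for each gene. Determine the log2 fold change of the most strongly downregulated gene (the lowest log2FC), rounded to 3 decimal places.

-3.229

log2(42172/5951) = 2.825  (AT3G26480)
log2(1.998/18.73) = -3.229  (AT5G32213)
log2(2302/14255) = -2.631  (AT1G37112)
log2(234.9/1012) = -2.107  (AT1G69062)
log2(62.20/110.2) = -0.825  (AT1G08063)
AT5G32213 is most strongly downregulated.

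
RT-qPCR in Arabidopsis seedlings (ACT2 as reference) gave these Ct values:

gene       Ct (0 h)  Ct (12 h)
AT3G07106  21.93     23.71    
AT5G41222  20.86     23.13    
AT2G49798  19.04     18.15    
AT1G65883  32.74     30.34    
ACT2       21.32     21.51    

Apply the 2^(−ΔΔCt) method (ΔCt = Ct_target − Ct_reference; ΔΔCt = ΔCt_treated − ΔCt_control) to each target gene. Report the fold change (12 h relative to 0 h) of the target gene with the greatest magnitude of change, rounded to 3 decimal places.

6.021

AT3G07106: ΔΔCt = (23.71−21.51) − (21.93−21.32) = 2.20 − 0.61 = 1.59; fold change = 2^-1.59 = 0.332
AT5G41222: ΔΔCt = (23.13−21.51) − (20.86−21.32) = 1.62 − (-0.46) = 2.08; fold change = 2^-2.08 = 0.237
AT2G49798: ΔΔCt = (18.15−21.51) − (19.04−21.32) = -3.36 − (-2.28) = -1.08; fold change = 2^1.08 = 2.114
AT1G65883: ΔΔCt = (30.34−21.51) − (32.74−21.32) = 8.83 − 11.42 = -2.59; fold change = 2^2.59 = 6.021
AT1G65883 has the largest |ΔΔCt| = 2.59.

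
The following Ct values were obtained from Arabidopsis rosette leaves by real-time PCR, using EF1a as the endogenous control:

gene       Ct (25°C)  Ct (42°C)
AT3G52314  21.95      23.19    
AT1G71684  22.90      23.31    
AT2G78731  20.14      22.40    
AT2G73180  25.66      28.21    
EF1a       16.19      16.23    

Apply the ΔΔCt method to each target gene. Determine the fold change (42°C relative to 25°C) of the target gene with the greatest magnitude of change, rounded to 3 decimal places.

AT3G52314: ΔΔCt = (23.19−16.23) − (21.95−16.19) = 6.96 − 5.76 = 1.20; fold change = 2^-1.20 = 0.435
AT1G71684: ΔΔCt = (23.31−16.23) − (22.90−16.19) = 7.08 − 6.71 = 0.37; fold change = 2^-0.37 = 0.774
AT2G78731: ΔΔCt = (22.40−16.23) − (20.14−16.19) = 6.17 − 3.95 = 2.22; fold change = 2^-2.22 = 0.215
AT2G73180: ΔΔCt = (28.21−16.23) − (25.66−16.19) = 11.98 − 9.47 = 2.51; fold change = 2^-2.51 = 0.176
AT2G73180 has the largest |ΔΔCt| = 2.51.

0.176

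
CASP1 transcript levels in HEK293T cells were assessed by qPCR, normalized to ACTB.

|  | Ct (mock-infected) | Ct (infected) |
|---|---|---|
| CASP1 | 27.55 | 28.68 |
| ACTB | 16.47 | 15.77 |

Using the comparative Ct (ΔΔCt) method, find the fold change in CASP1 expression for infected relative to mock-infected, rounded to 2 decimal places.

ΔCt(mock-infected) = 27.550 − 16.470 = 11.080
ΔCt(infected) = 28.680 − 15.770 = 12.910
ΔΔCt = 12.910 − 11.080 = 1.830
Fold change = 2^(−1.830) = 0.281

0.28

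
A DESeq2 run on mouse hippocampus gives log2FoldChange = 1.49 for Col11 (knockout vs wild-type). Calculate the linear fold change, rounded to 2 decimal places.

2.81

Fold change = 2^(1.49) = 2.809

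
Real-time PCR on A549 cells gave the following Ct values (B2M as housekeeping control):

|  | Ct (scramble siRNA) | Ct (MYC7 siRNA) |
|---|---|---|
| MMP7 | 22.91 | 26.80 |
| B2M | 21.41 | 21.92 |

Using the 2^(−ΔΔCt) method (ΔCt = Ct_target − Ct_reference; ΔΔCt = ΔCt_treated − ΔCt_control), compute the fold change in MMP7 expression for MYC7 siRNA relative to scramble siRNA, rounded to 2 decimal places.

0.10

ΔCt(scramble siRNA) = 22.910 − 21.410 = 1.500
ΔCt(MYC7 siRNA) = 26.800 − 21.920 = 4.880
ΔΔCt = 4.880 − 1.500 = 3.380
Fold change = 2^(−3.380) = 0.096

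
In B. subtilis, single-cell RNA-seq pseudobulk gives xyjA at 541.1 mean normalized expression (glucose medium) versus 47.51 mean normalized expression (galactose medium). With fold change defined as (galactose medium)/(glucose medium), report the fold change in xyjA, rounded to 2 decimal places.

0.09

Fold change = 47.51 / 541.1 = 0.088
xyjA is downregulated.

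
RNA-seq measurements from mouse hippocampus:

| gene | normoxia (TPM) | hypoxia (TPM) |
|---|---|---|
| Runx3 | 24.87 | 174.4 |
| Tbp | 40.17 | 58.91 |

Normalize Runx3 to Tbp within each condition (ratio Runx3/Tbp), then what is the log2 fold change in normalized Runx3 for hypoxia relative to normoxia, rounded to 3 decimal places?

2.258

Runx3/Tbp (normoxia) = 24.87 / 40.17 = 0.61912
Runx3/Tbp (hypoxia) = 174.4 / 58.91 = 2.9604
Fold change = 2.9604 / 0.61912 = 4.7817
log2(4.7817) = 2.2575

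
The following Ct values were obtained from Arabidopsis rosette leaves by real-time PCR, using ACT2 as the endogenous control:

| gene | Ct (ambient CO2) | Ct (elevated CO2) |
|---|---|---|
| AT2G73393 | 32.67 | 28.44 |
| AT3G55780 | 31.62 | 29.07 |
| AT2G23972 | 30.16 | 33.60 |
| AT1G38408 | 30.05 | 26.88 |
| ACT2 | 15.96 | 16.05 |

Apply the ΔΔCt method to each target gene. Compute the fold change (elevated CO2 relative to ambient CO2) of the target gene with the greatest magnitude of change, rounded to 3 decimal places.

AT2G73393: ΔΔCt = (28.44−16.05) − (32.67−15.96) = 12.39 − 16.71 = -4.32; fold change = 2^4.32 = 19.973
AT3G55780: ΔΔCt = (29.07−16.05) − (31.62−15.96) = 13.02 − 15.66 = -2.64; fold change = 2^2.64 = 6.233
AT2G23972: ΔΔCt = (33.60−16.05) − (30.16−15.96) = 17.55 − 14.20 = 3.35; fold change = 2^-3.35 = 0.098
AT1G38408: ΔΔCt = (26.88−16.05) − (30.05−15.96) = 10.83 − 14.09 = -3.26; fold change = 2^3.26 = 9.580
AT2G73393 has the largest |ΔΔCt| = 4.32.

19.973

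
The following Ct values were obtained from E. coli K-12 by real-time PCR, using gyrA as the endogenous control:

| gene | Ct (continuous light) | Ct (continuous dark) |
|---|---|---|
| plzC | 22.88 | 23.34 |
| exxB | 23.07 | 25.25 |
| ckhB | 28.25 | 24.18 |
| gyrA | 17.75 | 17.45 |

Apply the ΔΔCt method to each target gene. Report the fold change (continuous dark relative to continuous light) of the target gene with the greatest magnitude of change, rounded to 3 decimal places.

plzC: ΔΔCt = (23.34−17.45) − (22.88−17.75) = 5.89 − 5.13 = 0.76; fold change = 2^-0.76 = 0.590
exxB: ΔΔCt = (25.25−17.45) − (23.07−17.75) = 7.80 − 5.32 = 2.48; fold change = 2^-2.48 = 0.179
ckhB: ΔΔCt = (24.18−17.45) − (28.25−17.75) = 6.73 − 10.50 = -3.77; fold change = 2^3.77 = 13.642
ckhB has the largest |ΔΔCt| = 3.77.

13.642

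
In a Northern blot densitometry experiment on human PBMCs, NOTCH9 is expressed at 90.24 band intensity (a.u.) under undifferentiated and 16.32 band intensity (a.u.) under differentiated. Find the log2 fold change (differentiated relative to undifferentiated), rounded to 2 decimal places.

-2.47

Fold change = 16.32 / 90.24 = 0.1809
log2(0.1809) = -2.467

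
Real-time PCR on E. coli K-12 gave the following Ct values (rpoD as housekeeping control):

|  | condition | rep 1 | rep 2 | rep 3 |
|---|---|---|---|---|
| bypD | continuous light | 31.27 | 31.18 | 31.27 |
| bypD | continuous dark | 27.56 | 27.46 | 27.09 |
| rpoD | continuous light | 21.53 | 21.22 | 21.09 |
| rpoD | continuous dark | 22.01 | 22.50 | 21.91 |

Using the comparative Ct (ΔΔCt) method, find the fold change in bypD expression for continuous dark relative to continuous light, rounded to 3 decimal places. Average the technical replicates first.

26.538

Mean Ct: bypD continuous light 31.240; bypD continuous dark 27.370; rpoD continuous light 21.280; rpoD continuous dark 22.140
ΔCt(continuous light) = 31.240 − 21.280 = 9.960
ΔCt(continuous dark) = 27.370 − 22.140 = 5.230
ΔΔCt = 5.230 − 9.960 = -4.730
Fold change = 2^(−(-4.730)) = 2^4.730 = 26.5382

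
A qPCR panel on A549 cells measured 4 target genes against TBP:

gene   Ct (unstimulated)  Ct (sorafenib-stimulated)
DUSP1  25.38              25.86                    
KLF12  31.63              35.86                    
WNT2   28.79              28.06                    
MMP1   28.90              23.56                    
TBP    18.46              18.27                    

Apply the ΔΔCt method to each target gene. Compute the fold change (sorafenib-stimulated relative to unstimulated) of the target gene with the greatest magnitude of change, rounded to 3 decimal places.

DUSP1: ΔΔCt = (25.86−18.27) − (25.38−18.46) = 7.59 − 6.92 = 0.67; fold change = 2^-0.67 = 0.629
KLF12: ΔΔCt = (35.86−18.27) − (31.63−18.46) = 17.59 − 13.17 = 4.42; fold change = 2^-4.42 = 0.047
WNT2: ΔΔCt = (28.06−18.27) − (28.79−18.46) = 9.79 − 10.33 = -0.54; fold change = 2^0.54 = 1.454
MMP1: ΔΔCt = (23.56−18.27) − (28.90−18.46) = 5.29 − 10.44 = -5.15; fold change = 2^5.15 = 35.506
MMP1 has the largest |ΔΔCt| = 5.15.

35.506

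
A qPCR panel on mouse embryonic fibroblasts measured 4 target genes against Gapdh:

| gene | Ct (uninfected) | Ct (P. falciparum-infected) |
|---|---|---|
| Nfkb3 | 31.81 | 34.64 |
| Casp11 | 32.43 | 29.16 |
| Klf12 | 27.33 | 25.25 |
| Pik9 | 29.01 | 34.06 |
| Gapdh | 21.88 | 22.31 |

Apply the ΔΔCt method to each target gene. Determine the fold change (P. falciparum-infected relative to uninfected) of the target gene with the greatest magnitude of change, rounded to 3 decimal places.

Nfkb3: ΔΔCt = (34.64−22.31) − (31.81−21.88) = 12.33 − 9.93 = 2.40; fold change = 2^-2.40 = 0.189
Casp11: ΔΔCt = (29.16−22.31) − (32.43−21.88) = 6.85 − 10.55 = -3.70; fold change = 2^3.70 = 12.996
Klf12: ΔΔCt = (25.25−22.31) − (27.33−21.88) = 2.94 − 5.45 = -2.51; fold change = 2^2.51 = 5.696
Pik9: ΔΔCt = (34.06−22.31) − (29.01−21.88) = 11.75 − 7.13 = 4.62; fold change = 2^-4.62 = 0.041
Pik9 has the largest |ΔΔCt| = 4.62.

0.041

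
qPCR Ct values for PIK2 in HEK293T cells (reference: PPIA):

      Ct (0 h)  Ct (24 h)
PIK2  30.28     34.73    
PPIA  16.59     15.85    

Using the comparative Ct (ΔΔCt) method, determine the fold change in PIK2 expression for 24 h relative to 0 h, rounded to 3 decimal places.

ΔCt(0 h) = 30.280 − 16.590 = 13.690
ΔCt(24 h) = 34.730 − 15.850 = 18.880
ΔΔCt = 18.880 − 13.690 = 5.190
Fold change = 2^(−5.190) = 0.0274

0.027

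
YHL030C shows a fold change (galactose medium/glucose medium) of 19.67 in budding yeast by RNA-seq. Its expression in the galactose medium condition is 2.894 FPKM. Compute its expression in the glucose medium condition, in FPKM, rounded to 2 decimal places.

glucose medium expression = 2.894 / 19.67 = 0.15

0.15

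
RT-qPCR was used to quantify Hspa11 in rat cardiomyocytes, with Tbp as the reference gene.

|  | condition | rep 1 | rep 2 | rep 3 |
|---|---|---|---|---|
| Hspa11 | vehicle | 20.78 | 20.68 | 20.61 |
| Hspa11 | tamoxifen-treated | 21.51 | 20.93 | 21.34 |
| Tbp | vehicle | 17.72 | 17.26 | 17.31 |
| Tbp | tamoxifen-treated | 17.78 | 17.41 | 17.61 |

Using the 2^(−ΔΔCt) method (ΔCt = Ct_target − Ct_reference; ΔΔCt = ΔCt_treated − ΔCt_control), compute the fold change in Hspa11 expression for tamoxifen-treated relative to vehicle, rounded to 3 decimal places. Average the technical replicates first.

0.758

Mean Ct: Hspa11 vehicle 20.690; Hspa11 tamoxifen-treated 21.260; Tbp vehicle 17.430; Tbp tamoxifen-treated 17.600
ΔCt(vehicle) = 20.690 − 17.430 = 3.260
ΔCt(tamoxifen-treated) = 21.260 − 17.600 = 3.660
ΔΔCt = 3.660 − 3.260 = 0.400
Fold change = 2^(−0.400) = 0.7579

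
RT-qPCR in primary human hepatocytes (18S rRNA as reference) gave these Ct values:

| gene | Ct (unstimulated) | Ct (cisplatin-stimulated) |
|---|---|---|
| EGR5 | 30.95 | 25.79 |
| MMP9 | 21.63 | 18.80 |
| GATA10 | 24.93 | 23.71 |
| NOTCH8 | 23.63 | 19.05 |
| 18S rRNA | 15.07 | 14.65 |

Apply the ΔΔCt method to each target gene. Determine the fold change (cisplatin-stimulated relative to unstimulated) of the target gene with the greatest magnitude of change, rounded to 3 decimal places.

26.723

EGR5: ΔΔCt = (25.79−14.65) − (30.95−15.07) = 11.14 − 15.88 = -4.74; fold change = 2^4.74 = 26.723
MMP9: ΔΔCt = (18.80−14.65) − (21.63−15.07) = 4.15 − 6.56 = -2.41; fold change = 2^2.41 = 5.315
GATA10: ΔΔCt = (23.71−14.65) − (24.93−15.07) = 9.06 − 9.86 = -0.80; fold change = 2^0.80 = 1.741
NOTCH8: ΔΔCt = (19.05−14.65) − (23.63−15.07) = 4.40 − 8.56 = -4.16; fold change = 2^4.16 = 17.877
EGR5 has the largest |ΔΔCt| = 4.74.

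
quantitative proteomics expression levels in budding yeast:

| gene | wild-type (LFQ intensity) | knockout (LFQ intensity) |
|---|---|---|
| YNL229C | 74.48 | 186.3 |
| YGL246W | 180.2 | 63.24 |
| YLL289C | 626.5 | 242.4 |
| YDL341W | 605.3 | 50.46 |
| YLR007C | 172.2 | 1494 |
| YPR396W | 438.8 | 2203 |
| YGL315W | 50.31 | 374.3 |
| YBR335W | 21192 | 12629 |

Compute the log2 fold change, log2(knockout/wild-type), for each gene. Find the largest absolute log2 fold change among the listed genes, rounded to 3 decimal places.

3.584

log2(186.3/74.48) = 1.323  (YNL229C)
log2(63.24/180.2) = -1.511  (YGL246W)
log2(242.4/626.5) = -1.370  (YLL289C)
log2(50.46/605.3) = -3.584  (YDL341W)
log2(1494/172.2) = 3.117  (YLR007C)
log2(2203/438.8) = 2.328  (YPR396W)
log2(374.3/50.31) = 2.895  (YGL315W)
log2(12629/21192) = -0.747  (YBR335W)
The largest magnitude belongs to YDL341W.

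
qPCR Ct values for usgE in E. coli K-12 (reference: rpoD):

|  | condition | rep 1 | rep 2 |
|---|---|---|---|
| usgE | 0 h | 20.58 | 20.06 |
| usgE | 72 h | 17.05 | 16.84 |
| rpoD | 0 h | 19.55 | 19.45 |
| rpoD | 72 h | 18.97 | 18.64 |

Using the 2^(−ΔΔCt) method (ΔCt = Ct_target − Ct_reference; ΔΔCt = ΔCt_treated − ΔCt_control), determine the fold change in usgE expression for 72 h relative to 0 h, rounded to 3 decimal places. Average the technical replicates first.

6.409

Mean Ct: usgE 0 h 20.320; usgE 72 h 16.945; rpoD 0 h 19.500; rpoD 72 h 18.805
ΔCt(0 h) = 20.320 − 19.500 = 0.820
ΔCt(72 h) = 16.945 − 18.805 = -1.860
ΔΔCt = -1.860 − 0.820 = -2.680
Fold change = 2^(−(-2.680)) = 2^2.680 = 6.4086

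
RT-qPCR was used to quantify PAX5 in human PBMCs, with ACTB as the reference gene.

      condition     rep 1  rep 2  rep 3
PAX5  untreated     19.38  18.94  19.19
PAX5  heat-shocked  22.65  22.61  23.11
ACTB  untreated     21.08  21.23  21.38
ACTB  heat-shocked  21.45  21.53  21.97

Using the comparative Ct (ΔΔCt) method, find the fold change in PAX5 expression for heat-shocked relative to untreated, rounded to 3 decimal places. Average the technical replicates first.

Mean Ct: PAX5 untreated 19.170; PAX5 heat-shocked 22.790; ACTB untreated 21.230; ACTB heat-shocked 21.650
ΔCt(untreated) = 19.170 − 21.230 = -2.060
ΔCt(heat-shocked) = 22.790 − 21.650 = 1.140
ΔΔCt = 1.140 − (-2.060) = 3.200
Fold change = 2^(−3.200) = 0.1088

0.109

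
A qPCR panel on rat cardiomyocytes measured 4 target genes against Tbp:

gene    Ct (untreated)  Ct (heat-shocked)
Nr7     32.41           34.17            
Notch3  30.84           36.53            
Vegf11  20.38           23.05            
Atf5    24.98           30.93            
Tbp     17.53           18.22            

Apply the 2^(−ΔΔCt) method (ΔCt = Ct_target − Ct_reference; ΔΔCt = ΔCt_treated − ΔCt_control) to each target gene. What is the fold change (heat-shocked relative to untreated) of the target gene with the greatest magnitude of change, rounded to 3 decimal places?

Nr7: ΔΔCt = (34.17−18.22) − (32.41−17.53) = 15.95 − 14.88 = 1.07; fold change = 2^-1.07 = 0.476
Notch3: ΔΔCt = (36.53−18.22) − (30.84−17.53) = 18.31 − 13.31 = 5.00; fold change = 2^-5.00 = 0.031
Vegf11: ΔΔCt = (23.05−18.22) − (20.38−17.53) = 4.83 − 2.85 = 1.98; fold change = 2^-1.98 = 0.253
Atf5: ΔΔCt = (30.93−18.22) − (24.98−17.53) = 12.71 − 7.45 = 5.26; fold change = 2^-5.26 = 0.026
Atf5 has the largest |ΔΔCt| = 5.26.

0.026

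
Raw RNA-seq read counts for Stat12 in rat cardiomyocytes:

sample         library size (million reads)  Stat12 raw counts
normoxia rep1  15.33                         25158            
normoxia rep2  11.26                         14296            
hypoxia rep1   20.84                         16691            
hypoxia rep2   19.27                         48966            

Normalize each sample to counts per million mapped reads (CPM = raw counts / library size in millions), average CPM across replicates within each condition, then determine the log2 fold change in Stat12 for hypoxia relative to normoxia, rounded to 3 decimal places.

CPM(normoxia rep1) = 25158 / 15.33 = 1641.0959
CPM(normoxia rep2) = 14296 / 11.26 = 1269.6270
CPM(hypoxia rep1) = 16691 / 20.84 = 800.9117
CPM(hypoxia rep2) = 48966 / 19.27 = 2541.0483
mean CPM(normoxia) = 1455.3614; mean CPM(hypoxia) = 1670.9800
Fold change = 1670.9800 / 1455.3614 = 1.14815
log2(1.14815) = 0.1993

0.199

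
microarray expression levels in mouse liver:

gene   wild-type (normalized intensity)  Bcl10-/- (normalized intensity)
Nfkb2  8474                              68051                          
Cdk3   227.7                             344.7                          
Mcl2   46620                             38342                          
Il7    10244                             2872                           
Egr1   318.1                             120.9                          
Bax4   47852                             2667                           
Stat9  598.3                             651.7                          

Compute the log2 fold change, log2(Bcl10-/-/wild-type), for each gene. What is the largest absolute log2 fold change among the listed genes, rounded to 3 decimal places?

4.165

log2(68051/8474) = 3.006  (Nfkb2)
log2(344.7/227.7) = 0.598  (Cdk3)
log2(38342/46620) = -0.282  (Mcl2)
log2(2872/10244) = -1.835  (Il7)
log2(120.9/318.1) = -1.396  (Egr1)
log2(2667/47852) = -4.165  (Bax4)
log2(651.7/598.3) = 0.123  (Stat9)
The largest magnitude belongs to Bax4.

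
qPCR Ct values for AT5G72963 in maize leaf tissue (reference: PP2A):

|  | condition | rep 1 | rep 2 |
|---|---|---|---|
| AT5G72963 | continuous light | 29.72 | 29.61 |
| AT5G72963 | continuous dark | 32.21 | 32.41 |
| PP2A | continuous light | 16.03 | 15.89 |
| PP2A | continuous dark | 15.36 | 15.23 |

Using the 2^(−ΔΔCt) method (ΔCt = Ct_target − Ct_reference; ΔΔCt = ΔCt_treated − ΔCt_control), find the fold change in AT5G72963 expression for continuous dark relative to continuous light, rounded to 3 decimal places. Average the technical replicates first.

0.101

Mean Ct: AT5G72963 continuous light 29.665; AT5G72963 continuous dark 32.310; PP2A continuous light 15.960; PP2A continuous dark 15.295
ΔCt(continuous light) = 29.665 − 15.960 = 13.705
ΔCt(continuous dark) = 32.310 − 15.295 = 17.015
ΔΔCt = 17.015 − 13.705 = 3.310
Fold change = 2^(−3.310) = 0.1008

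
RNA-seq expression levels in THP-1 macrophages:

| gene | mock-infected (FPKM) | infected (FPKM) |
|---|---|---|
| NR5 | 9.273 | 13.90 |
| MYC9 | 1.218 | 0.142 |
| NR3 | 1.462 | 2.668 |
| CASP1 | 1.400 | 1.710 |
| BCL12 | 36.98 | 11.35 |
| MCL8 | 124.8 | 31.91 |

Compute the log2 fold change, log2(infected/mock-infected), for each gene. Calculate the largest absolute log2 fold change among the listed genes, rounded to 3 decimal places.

log2(13.90/9.273) = 0.584  (NR5)
log2(0.142/1.218) = -3.101  (MYC9)
log2(2.668/1.462) = 0.868  (NR3)
log2(1.710/1.400) = 0.289  (CASP1)
log2(11.35/36.98) = -1.704  (BCL12)
log2(31.91/124.8) = -1.968  (MCL8)
The largest magnitude belongs to MYC9.

3.101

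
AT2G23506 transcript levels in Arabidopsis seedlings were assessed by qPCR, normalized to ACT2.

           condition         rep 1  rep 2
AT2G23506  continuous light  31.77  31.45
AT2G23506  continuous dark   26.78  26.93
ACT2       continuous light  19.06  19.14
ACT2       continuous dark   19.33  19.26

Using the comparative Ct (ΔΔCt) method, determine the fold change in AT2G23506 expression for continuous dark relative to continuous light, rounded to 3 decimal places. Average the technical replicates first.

Mean Ct: AT2G23506 continuous light 31.610; AT2G23506 continuous dark 26.855; ACT2 continuous light 19.100; ACT2 continuous dark 19.295
ΔCt(continuous light) = 31.610 − 19.100 = 12.510
ΔCt(continuous dark) = 26.855 − 19.295 = 7.560
ΔΔCt = 7.560 − 12.510 = -4.950
Fold change = 2^(−(-4.950)) = 2^4.950 = 30.9100

30.910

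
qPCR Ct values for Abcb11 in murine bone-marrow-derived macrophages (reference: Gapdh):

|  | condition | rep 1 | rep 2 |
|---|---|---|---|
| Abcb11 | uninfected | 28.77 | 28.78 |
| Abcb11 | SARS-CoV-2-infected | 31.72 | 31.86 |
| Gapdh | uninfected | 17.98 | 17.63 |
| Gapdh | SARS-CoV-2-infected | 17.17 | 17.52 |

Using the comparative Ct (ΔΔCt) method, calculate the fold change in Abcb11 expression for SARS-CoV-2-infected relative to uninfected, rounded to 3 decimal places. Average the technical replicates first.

Mean Ct: Abcb11 uninfected 28.775; Abcb11 SARS-CoV-2-infected 31.790; Gapdh uninfected 17.805; Gapdh SARS-CoV-2-infected 17.345
ΔCt(uninfected) = 28.775 − 17.805 = 10.970
ΔCt(SARS-CoV-2-infected) = 31.790 − 17.345 = 14.445
ΔΔCt = 14.445 − 10.970 = 3.475
Fold change = 2^(−3.475) = 0.0899

0.090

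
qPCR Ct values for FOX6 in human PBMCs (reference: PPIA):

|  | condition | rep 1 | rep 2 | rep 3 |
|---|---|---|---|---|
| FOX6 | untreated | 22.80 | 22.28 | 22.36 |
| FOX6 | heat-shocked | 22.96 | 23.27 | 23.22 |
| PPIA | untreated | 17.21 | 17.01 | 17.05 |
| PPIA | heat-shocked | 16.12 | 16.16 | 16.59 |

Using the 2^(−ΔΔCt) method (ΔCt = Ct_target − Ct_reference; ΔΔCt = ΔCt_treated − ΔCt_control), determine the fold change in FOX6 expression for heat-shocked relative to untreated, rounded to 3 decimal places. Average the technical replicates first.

Mean Ct: FOX6 untreated 22.480; FOX6 heat-shocked 23.150; PPIA untreated 17.090; PPIA heat-shocked 16.290
ΔCt(untreated) = 22.480 − 17.090 = 5.390
ΔCt(heat-shocked) = 23.150 − 16.290 = 6.860
ΔΔCt = 6.860 − 5.390 = 1.470
Fold change = 2^(−1.470) = 0.3610

0.361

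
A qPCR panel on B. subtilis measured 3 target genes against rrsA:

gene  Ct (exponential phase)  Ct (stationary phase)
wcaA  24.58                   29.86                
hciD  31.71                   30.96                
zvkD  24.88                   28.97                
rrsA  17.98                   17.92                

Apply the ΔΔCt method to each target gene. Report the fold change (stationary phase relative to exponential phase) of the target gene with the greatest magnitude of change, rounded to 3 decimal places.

0.025

wcaA: ΔΔCt = (29.86−17.92) − (24.58−17.98) = 11.94 − 6.60 = 5.34; fold change = 2^-5.34 = 0.025
hciD: ΔΔCt = (30.96−17.92) − (31.71−17.98) = 13.04 − 13.73 = -0.69; fold change = 2^0.69 = 1.613
zvkD: ΔΔCt = (28.97−17.92) − (24.88−17.98) = 11.05 − 6.90 = 4.15; fold change = 2^-4.15 = 0.056
wcaA has the largest |ΔΔCt| = 5.34.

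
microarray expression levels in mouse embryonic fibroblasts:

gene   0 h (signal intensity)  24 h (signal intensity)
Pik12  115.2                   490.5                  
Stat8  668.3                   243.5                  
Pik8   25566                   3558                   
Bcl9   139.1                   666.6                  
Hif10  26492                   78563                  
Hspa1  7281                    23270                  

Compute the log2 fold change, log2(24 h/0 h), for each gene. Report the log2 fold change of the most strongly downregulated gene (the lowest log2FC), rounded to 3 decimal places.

log2(490.5/115.2) = 2.090  (Pik12)
log2(243.5/668.3) = -1.457  (Stat8)
log2(3558/25566) = -2.845  (Pik8)
log2(666.6/139.1) = 2.261  (Bcl9)
log2(78563/26492) = 1.568  (Hif10)
log2(23270/7281) = 1.676  (Hspa1)
Pik8 is most strongly downregulated.

-2.845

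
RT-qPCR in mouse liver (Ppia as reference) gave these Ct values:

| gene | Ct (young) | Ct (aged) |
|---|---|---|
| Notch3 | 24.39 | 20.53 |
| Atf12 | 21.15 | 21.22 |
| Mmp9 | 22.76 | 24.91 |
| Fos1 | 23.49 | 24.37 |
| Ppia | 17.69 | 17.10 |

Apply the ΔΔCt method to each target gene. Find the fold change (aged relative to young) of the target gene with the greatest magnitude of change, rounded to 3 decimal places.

Notch3: ΔΔCt = (20.53−17.10) − (24.39−17.69) = 3.43 − 6.70 = -3.27; fold change = 2^3.27 = 9.646
Atf12: ΔΔCt = (21.22−17.10) − (21.15−17.69) = 4.12 − 3.46 = 0.66; fold change = 2^-0.66 = 0.633
Mmp9: ΔΔCt = (24.91−17.10) − (22.76−17.69) = 7.81 − 5.07 = 2.74; fold change = 2^-2.74 = 0.150
Fos1: ΔΔCt = (24.37−17.10) − (23.49−17.69) = 7.27 − 5.80 = 1.47; fold change = 2^-1.47 = 0.361
Notch3 has the largest |ΔΔCt| = 3.27.

9.646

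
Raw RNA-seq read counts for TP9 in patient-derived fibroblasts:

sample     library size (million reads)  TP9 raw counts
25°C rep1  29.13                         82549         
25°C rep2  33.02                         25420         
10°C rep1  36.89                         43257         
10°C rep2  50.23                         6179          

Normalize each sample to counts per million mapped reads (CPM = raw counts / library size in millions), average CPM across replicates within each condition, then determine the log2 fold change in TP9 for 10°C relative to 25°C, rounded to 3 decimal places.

CPM(25°C rep1) = 82549 / 29.13 = 2833.8139
CPM(25°C rep2) = 25420 / 33.02 = 769.8365
CPM(10°C rep1) = 43257 / 36.89 = 1172.5942
CPM(10°C rep2) = 6179 / 50.23 = 123.0141
mean CPM(25°C) = 1801.8252; mean CPM(10°C) = 647.8042
Fold change = 647.8042 / 1801.8252 = 0.35953
log2(0.35953) = -1.4758

-1.476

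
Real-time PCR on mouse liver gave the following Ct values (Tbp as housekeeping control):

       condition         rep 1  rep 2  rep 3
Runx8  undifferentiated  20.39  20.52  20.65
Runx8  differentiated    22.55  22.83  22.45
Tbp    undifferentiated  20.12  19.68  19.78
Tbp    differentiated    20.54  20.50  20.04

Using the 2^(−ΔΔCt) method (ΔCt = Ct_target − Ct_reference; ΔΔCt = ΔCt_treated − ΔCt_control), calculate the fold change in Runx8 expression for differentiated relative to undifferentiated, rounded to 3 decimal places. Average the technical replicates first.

0.332

Mean Ct: Runx8 undifferentiated 20.520; Runx8 differentiated 22.610; Tbp undifferentiated 19.860; Tbp differentiated 20.360
ΔCt(undifferentiated) = 20.520 − 19.860 = 0.660
ΔCt(differentiated) = 22.610 − 20.360 = 2.250
ΔΔCt = 2.250 − 0.660 = 1.590
Fold change = 2^(−1.590) = 0.3322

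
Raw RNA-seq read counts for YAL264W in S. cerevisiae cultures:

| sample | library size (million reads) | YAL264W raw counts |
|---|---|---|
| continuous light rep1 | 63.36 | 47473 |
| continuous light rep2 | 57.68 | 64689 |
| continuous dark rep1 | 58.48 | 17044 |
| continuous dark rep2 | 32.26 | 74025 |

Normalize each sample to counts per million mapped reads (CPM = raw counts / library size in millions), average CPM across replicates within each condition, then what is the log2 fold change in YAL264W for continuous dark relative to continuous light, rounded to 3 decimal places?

0.467

CPM(continuous light rep1) = 47473 / 63.36 = 749.2582
CPM(continuous light rep2) = 64689 / 57.68 = 1121.5153
CPM(continuous dark rep1) = 17044 / 58.48 = 291.4501
CPM(continuous dark rep2) = 74025 / 32.26 = 2294.6373
mean CPM(continuous light) = 935.3867; mean CPM(continuous dark) = 1293.0437
Fold change = 1293.0437 / 935.3867 = 1.38236
log2(1.38236) = 0.4671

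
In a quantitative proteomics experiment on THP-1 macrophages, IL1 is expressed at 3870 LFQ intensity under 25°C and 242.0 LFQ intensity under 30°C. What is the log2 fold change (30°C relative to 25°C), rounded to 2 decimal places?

Fold change = 242.0 / 3870 = 0.0625
log2(0.0625) = -3.999

-4.00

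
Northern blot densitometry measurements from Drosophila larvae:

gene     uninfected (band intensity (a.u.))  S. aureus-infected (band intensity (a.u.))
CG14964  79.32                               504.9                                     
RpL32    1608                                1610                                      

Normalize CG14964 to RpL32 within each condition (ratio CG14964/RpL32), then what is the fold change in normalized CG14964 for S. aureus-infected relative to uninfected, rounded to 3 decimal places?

6.357

CG14964/RpL32 (uninfected) = 79.32 / 1608 = 0.049328
CG14964/RpL32 (S. aureus-infected) = 504.9 / 1610 = 0.3136
Fold change = 0.3136 / 0.049328 = 6.3574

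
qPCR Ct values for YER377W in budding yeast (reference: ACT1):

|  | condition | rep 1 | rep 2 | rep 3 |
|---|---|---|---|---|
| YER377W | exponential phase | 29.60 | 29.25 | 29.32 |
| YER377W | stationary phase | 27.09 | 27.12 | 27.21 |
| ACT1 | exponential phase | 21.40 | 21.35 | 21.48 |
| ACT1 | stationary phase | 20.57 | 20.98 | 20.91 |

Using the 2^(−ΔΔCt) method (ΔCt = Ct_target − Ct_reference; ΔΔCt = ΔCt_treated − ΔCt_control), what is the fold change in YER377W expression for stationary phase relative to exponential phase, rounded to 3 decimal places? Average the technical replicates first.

3.160

Mean Ct: YER377W exponential phase 29.390; YER377W stationary phase 27.140; ACT1 exponential phase 21.410; ACT1 stationary phase 20.820
ΔCt(exponential phase) = 29.390 − 21.410 = 7.980
ΔCt(stationary phase) = 27.140 − 20.820 = 6.320
ΔΔCt = 6.320 − 7.980 = -1.660
Fold change = 2^(−(-1.660)) = 2^1.660 = 3.1602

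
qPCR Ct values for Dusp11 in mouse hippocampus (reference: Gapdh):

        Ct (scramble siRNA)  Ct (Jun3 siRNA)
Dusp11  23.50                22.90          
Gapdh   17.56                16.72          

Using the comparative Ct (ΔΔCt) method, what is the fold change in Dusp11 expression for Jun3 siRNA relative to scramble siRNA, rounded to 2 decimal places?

ΔCt(scramble siRNA) = 23.500 − 17.560 = 5.940
ΔCt(Jun3 siRNA) = 22.900 − 16.720 = 6.180
ΔΔCt = 6.180 − 5.940 = 0.240
Fold change = 2^(−0.240) = 0.847

0.85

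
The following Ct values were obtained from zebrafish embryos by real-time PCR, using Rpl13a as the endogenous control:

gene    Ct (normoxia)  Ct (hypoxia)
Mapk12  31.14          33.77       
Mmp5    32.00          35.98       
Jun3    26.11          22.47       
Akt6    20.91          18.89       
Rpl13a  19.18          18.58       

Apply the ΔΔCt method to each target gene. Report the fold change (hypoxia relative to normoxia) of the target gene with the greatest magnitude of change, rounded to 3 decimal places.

0.042

Mapk12: ΔΔCt = (33.77−18.58) − (31.14−19.18) = 15.19 − 11.96 = 3.23; fold change = 2^-3.23 = 0.107
Mmp5: ΔΔCt = (35.98−18.58) − (32.00−19.18) = 17.40 − 12.82 = 4.58; fold change = 2^-4.58 = 0.042
Jun3: ΔΔCt = (22.47−18.58) − (26.11−19.18) = 3.89 − 6.93 = -3.04; fold change = 2^3.04 = 8.225
Akt6: ΔΔCt = (18.89−18.58) − (20.91−19.18) = 0.31 − 1.73 = -1.42; fold change = 2^1.42 = 2.676
Mmp5 has the largest |ΔΔCt| = 4.58.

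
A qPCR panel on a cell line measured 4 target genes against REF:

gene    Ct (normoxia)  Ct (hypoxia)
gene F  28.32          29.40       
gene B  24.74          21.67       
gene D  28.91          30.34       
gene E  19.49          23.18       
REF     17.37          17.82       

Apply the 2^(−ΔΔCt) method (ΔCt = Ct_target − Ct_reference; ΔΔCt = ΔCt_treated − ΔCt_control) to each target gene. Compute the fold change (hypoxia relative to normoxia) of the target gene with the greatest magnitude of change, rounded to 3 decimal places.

gene F: ΔΔCt = (29.40−17.82) − (28.32−17.37) = 11.58 − 10.95 = 0.63; fold change = 2^-0.63 = 0.646
gene B: ΔΔCt = (21.67−17.82) − (24.74−17.37) = 3.85 − 7.37 = -3.52; fold change = 2^3.52 = 11.472
gene D: ΔΔCt = (30.34−17.82) − (28.91−17.37) = 12.52 − 11.54 = 0.98; fold change = 2^-0.98 = 0.507
gene E: ΔΔCt = (23.18−17.82) − (19.49−17.37) = 5.36 − 2.12 = 3.24; fold change = 2^-3.24 = 0.106
gene B has the largest |ΔΔCt| = 3.52.

11.472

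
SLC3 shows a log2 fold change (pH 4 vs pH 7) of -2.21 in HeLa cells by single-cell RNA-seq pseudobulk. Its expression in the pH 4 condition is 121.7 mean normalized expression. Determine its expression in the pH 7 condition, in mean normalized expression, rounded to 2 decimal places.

563.08

Fold change = 2^(-2.21) = 0.2161
pH 7 expression = 121.7 / 0.2161 = 563.08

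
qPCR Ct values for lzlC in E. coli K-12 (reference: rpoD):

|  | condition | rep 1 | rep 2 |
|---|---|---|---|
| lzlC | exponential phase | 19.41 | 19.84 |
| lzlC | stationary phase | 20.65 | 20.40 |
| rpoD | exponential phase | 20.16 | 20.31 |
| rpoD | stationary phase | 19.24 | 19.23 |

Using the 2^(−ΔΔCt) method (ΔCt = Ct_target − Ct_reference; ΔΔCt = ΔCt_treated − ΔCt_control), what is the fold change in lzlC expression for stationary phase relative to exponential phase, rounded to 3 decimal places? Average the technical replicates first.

0.268

Mean Ct: lzlC exponential phase 19.625; lzlC stationary phase 20.525; rpoD exponential phase 20.235; rpoD stationary phase 19.235
ΔCt(exponential phase) = 19.625 − 20.235 = -0.610
ΔCt(stationary phase) = 20.525 − 19.235 = 1.290
ΔΔCt = 1.290 − (-0.610) = 1.900
Fold change = 2^(−1.900) = 0.2679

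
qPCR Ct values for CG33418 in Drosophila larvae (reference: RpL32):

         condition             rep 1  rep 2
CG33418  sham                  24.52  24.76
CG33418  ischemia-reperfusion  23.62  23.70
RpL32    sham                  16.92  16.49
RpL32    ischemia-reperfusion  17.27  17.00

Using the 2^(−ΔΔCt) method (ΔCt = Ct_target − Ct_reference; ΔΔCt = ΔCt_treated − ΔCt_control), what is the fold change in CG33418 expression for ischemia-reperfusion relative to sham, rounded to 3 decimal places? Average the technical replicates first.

Mean Ct: CG33418 sham 24.640; CG33418 ischemia-reperfusion 23.660; RpL32 sham 16.705; RpL32 ischemia-reperfusion 17.135
ΔCt(sham) = 24.640 − 16.705 = 7.935
ΔCt(ischemia-reperfusion) = 23.660 − 17.135 = 6.525
ΔΔCt = 6.525 − 7.935 = -1.410
Fold change = 2^(−(-1.410)) = 2^1.410 = 2.6574

2.657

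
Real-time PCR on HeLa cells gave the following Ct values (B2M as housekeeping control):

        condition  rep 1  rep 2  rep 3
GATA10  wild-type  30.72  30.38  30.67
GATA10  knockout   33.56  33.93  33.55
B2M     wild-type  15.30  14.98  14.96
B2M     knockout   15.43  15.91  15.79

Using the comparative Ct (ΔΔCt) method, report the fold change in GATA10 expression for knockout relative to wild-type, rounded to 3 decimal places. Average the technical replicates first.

Mean Ct: GATA10 wild-type 30.590; GATA10 knockout 33.680; B2M wild-type 15.080; B2M knockout 15.710
ΔCt(wild-type) = 30.590 − 15.080 = 15.510
ΔCt(knockout) = 33.680 − 15.710 = 17.970
ΔΔCt = 17.970 − 15.510 = 2.460
Fold change = 2^(−2.460) = 0.1817

0.182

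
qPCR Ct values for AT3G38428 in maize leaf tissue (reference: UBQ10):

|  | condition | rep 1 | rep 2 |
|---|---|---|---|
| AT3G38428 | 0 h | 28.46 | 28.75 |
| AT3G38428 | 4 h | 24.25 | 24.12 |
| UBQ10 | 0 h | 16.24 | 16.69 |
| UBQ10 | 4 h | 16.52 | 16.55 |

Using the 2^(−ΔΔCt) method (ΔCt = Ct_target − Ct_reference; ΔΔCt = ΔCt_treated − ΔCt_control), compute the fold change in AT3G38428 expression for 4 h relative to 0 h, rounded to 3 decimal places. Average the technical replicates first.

22.471

Mean Ct: AT3G38428 0 h 28.605; AT3G38428 4 h 24.185; UBQ10 0 h 16.465; UBQ10 4 h 16.535
ΔCt(0 h) = 28.605 − 16.465 = 12.140
ΔCt(4 h) = 24.185 − 16.535 = 7.650
ΔΔCt = 7.650 − 12.140 = -4.490
Fold change = 2^(−(-4.490)) = 2^4.490 = 22.4711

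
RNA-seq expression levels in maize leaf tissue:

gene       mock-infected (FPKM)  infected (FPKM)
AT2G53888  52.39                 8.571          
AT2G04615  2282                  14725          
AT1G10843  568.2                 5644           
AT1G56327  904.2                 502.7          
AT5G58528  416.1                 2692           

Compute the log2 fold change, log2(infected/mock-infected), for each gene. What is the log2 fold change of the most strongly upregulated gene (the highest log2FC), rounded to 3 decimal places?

log2(8.571/52.39) = -2.612  (AT2G53888)
log2(14725/2282) = 2.690  (AT2G04615)
log2(5644/568.2) = 3.312  (AT1G10843)
log2(502.7/904.2) = -0.847  (AT1G56327)
log2(2692/416.1) = 2.694  (AT5G58528)
AT1G10843 is most strongly upregulated.

3.312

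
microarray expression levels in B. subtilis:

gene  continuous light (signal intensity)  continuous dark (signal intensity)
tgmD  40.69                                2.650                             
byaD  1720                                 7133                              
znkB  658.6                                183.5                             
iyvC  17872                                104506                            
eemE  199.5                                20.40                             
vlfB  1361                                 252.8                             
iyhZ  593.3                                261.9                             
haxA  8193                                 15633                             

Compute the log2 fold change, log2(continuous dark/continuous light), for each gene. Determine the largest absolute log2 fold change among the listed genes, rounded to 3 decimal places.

3.941

log2(2.650/40.69) = -3.941  (tgmD)
log2(7133/1720) = 2.052  (byaD)
log2(183.5/658.6) = -1.844  (znkB)
log2(104506/17872) = 2.548  (iyvC)
log2(20.40/199.5) = -3.290  (eemE)
log2(252.8/1361) = -2.429  (vlfB)
log2(261.9/593.3) = -1.180  (iyhZ)
log2(15633/8193) = 0.932  (haxA)
The largest magnitude belongs to tgmD.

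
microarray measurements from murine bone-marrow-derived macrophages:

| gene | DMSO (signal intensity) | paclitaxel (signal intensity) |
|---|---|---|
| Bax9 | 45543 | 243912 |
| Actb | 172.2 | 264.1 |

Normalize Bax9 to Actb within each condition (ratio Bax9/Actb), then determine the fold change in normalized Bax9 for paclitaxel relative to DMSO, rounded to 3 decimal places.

3.492

Bax9/Actb (DMSO) = 45543 / 172.2 = 264.48
Bax9/Actb (paclitaxel) = 243912 / 264.1 = 923.56
Fold change = 923.56 / 264.48 = 3.4920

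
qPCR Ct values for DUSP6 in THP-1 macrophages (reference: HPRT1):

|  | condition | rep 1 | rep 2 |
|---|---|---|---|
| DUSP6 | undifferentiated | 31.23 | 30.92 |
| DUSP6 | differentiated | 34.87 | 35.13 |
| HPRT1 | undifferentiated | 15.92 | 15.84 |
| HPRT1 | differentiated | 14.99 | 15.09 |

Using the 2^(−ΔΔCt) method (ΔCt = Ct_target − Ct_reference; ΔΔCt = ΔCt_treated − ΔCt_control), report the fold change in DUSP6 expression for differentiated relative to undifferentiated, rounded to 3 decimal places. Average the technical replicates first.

0.037

Mean Ct: DUSP6 undifferentiated 31.075; DUSP6 differentiated 35.000; HPRT1 undifferentiated 15.880; HPRT1 differentiated 15.040
ΔCt(undifferentiated) = 31.075 − 15.880 = 15.195
ΔCt(differentiated) = 35.000 − 15.040 = 19.960
ΔΔCt = 19.960 − 15.195 = 4.765
Fold change = 2^(−4.765) = 0.0368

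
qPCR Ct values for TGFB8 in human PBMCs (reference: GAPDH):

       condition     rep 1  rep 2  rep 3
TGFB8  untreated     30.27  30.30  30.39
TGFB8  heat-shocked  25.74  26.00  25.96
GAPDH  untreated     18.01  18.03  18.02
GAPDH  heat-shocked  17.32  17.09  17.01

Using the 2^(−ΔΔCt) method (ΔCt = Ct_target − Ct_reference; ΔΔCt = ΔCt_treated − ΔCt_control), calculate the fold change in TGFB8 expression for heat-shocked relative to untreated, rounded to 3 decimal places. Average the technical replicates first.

11.632

Mean Ct: TGFB8 untreated 30.320; TGFB8 heat-shocked 25.900; GAPDH untreated 18.020; GAPDH heat-shocked 17.140
ΔCt(untreated) = 30.320 − 18.020 = 12.300
ΔCt(heat-shocked) = 25.900 − 17.140 = 8.760
ΔΔCt = 8.760 − 12.300 = -3.540
Fold change = 2^(−(-3.540)) = 2^3.540 = 11.6318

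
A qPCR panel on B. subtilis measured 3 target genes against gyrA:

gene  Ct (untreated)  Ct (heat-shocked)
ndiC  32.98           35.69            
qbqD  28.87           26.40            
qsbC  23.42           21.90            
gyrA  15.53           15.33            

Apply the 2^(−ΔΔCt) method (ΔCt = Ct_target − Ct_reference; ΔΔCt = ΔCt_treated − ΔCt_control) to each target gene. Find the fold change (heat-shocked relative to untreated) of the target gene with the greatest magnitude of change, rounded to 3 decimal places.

0.133

ndiC: ΔΔCt = (35.69−15.33) − (32.98−15.53) = 20.36 − 17.45 = 2.91; fold change = 2^-2.91 = 0.133
qbqD: ΔΔCt = (26.40−15.33) − (28.87−15.53) = 11.07 − 13.34 = -2.27; fold change = 2^2.27 = 4.823
qsbC: ΔΔCt = (21.90−15.33) − (23.42−15.53) = 6.57 − 7.89 = -1.32; fold change = 2^1.32 = 2.497
ndiC has the largest |ΔΔCt| = 2.91.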